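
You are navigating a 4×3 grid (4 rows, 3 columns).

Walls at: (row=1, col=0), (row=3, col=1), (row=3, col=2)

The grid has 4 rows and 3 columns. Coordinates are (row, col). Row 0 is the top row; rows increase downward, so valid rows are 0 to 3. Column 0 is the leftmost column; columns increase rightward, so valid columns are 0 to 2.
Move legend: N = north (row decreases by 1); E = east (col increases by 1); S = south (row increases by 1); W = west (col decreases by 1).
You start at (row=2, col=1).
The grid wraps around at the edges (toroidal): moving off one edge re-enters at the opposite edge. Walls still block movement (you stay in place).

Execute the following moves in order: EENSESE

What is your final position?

Start: (row=2, col=1)
  E (east): (row=2, col=1) -> (row=2, col=2)
  E (east): (row=2, col=2) -> (row=2, col=0)
  N (north): blocked, stay at (row=2, col=0)
  S (south): (row=2, col=0) -> (row=3, col=0)
  E (east): blocked, stay at (row=3, col=0)
  S (south): (row=3, col=0) -> (row=0, col=0)
  E (east): (row=0, col=0) -> (row=0, col=1)
Final: (row=0, col=1)

Answer: Final position: (row=0, col=1)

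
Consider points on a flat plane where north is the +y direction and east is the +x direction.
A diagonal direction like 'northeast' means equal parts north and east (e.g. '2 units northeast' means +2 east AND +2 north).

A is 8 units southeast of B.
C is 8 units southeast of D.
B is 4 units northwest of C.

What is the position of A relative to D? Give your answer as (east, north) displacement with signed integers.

Place D at the origin (east=0, north=0).
  C is 8 units southeast of D: delta (east=+8, north=-8); C at (east=8, north=-8).
  B is 4 units northwest of C: delta (east=-4, north=+4); B at (east=4, north=-4).
  A is 8 units southeast of B: delta (east=+8, north=-8); A at (east=12, north=-12).
Therefore A relative to D: (east=12, north=-12).

Answer: A is at (east=12, north=-12) relative to D.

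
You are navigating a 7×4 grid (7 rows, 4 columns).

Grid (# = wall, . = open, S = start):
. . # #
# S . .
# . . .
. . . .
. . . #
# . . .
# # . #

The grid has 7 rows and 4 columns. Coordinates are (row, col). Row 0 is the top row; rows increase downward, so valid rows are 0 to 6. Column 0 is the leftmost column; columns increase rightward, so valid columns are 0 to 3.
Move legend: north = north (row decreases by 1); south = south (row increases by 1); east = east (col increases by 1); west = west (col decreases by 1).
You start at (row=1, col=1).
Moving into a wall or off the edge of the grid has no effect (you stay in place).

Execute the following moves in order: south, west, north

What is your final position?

Start: (row=1, col=1)
  south (south): (row=1, col=1) -> (row=2, col=1)
  west (west): blocked, stay at (row=2, col=1)
  north (north): (row=2, col=1) -> (row=1, col=1)
Final: (row=1, col=1)

Answer: Final position: (row=1, col=1)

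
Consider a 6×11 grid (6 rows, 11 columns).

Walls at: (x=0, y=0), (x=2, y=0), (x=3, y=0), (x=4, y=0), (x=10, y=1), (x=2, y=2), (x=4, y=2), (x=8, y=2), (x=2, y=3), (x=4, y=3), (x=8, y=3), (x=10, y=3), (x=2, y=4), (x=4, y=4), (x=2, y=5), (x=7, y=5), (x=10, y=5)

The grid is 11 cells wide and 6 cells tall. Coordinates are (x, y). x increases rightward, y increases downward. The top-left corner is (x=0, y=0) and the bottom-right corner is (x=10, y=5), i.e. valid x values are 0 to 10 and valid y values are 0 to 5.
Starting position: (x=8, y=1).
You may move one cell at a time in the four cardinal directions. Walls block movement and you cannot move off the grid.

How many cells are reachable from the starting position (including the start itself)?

Answer: Reachable cells: 49

Derivation:
BFS flood-fill from (x=8, y=1):
  Distance 0: (x=8, y=1)
  Distance 1: (x=8, y=0), (x=7, y=1), (x=9, y=1)
  Distance 2: (x=7, y=0), (x=9, y=0), (x=6, y=1), (x=7, y=2), (x=9, y=2)
  Distance 3: (x=6, y=0), (x=10, y=0), (x=5, y=1), (x=6, y=2), (x=10, y=2), (x=7, y=3), (x=9, y=3)
  Distance 4: (x=5, y=0), (x=4, y=1), (x=5, y=2), (x=6, y=3), (x=7, y=4), (x=9, y=4)
  Distance 5: (x=3, y=1), (x=5, y=3), (x=6, y=4), (x=8, y=4), (x=10, y=4), (x=9, y=5)
  Distance 6: (x=2, y=1), (x=3, y=2), (x=5, y=4), (x=6, y=5), (x=8, y=5)
  Distance 7: (x=1, y=1), (x=3, y=3), (x=5, y=5)
  Distance 8: (x=1, y=0), (x=0, y=1), (x=1, y=2), (x=3, y=4), (x=4, y=5)
  Distance 9: (x=0, y=2), (x=1, y=3), (x=3, y=5)
  Distance 10: (x=0, y=3), (x=1, y=4)
  Distance 11: (x=0, y=4), (x=1, y=5)
  Distance 12: (x=0, y=5)
Total reachable: 49 (grid has 49 open cells total)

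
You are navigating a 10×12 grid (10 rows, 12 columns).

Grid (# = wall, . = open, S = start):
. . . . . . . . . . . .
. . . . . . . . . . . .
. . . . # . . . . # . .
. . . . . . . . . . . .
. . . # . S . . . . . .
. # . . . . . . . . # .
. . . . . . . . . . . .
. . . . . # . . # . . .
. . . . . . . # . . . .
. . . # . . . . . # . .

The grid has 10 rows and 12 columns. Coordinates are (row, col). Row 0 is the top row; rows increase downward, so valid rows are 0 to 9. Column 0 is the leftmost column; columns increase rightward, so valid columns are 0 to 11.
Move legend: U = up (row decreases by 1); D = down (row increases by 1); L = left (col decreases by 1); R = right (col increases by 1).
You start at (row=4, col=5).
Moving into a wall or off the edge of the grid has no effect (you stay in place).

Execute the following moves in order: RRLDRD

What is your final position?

Answer: Final position: (row=6, col=7)

Derivation:
Start: (row=4, col=5)
  R (right): (row=4, col=5) -> (row=4, col=6)
  R (right): (row=4, col=6) -> (row=4, col=7)
  L (left): (row=4, col=7) -> (row=4, col=6)
  D (down): (row=4, col=6) -> (row=5, col=6)
  R (right): (row=5, col=6) -> (row=5, col=7)
  D (down): (row=5, col=7) -> (row=6, col=7)
Final: (row=6, col=7)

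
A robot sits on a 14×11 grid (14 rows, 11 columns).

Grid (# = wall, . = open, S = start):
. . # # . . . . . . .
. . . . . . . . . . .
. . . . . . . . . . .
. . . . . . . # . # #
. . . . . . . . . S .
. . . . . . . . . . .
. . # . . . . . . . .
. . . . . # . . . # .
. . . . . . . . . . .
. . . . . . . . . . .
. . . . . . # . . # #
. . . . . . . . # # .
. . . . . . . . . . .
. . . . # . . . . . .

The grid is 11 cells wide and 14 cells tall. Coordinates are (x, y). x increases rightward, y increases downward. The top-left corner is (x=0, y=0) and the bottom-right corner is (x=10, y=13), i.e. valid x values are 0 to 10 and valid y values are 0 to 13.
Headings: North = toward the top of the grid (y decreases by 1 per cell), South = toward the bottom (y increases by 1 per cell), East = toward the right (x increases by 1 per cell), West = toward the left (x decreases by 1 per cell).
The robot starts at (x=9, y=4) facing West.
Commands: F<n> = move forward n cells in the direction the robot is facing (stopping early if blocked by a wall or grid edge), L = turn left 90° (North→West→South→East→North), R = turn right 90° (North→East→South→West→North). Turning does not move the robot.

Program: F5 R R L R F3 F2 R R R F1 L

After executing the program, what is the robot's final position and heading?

Answer: Final position: (x=9, y=4), facing West

Derivation:
Start: (x=9, y=4), facing West
  F5: move forward 5, now at (x=4, y=4)
  R: turn right, now facing North
  R: turn right, now facing East
  L: turn left, now facing North
  R: turn right, now facing East
  F3: move forward 3, now at (x=7, y=4)
  F2: move forward 2, now at (x=9, y=4)
  R: turn right, now facing South
  R: turn right, now facing West
  R: turn right, now facing North
  F1: move forward 0/1 (blocked), now at (x=9, y=4)
  L: turn left, now facing West
Final: (x=9, y=4), facing West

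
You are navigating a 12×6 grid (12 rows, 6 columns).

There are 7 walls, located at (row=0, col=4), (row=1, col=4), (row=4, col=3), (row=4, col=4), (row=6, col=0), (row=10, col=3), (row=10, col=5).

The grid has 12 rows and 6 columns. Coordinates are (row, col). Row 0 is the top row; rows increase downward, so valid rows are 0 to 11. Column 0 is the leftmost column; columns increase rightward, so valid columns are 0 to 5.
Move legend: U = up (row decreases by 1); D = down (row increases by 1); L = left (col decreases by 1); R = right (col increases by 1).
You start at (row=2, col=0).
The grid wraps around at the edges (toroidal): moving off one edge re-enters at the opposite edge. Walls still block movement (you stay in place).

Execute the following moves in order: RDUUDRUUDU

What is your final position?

Answer: Final position: (row=0, col=2)

Derivation:
Start: (row=2, col=0)
  R (right): (row=2, col=0) -> (row=2, col=1)
  D (down): (row=2, col=1) -> (row=3, col=1)
  U (up): (row=3, col=1) -> (row=2, col=1)
  U (up): (row=2, col=1) -> (row=1, col=1)
  D (down): (row=1, col=1) -> (row=2, col=1)
  R (right): (row=2, col=1) -> (row=2, col=2)
  U (up): (row=2, col=2) -> (row=1, col=2)
  U (up): (row=1, col=2) -> (row=0, col=2)
  D (down): (row=0, col=2) -> (row=1, col=2)
  U (up): (row=1, col=2) -> (row=0, col=2)
Final: (row=0, col=2)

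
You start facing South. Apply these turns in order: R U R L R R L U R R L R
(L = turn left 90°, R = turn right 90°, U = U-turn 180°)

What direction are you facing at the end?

Start: South
  R (right (90° clockwise)) -> West
  U (U-turn (180°)) -> East
  R (right (90° clockwise)) -> South
  L (left (90° counter-clockwise)) -> East
  R (right (90° clockwise)) -> South
  R (right (90° clockwise)) -> West
  L (left (90° counter-clockwise)) -> South
  U (U-turn (180°)) -> North
  R (right (90° clockwise)) -> East
  R (right (90° clockwise)) -> South
  L (left (90° counter-clockwise)) -> East
  R (right (90° clockwise)) -> South
Final: South

Answer: Final heading: South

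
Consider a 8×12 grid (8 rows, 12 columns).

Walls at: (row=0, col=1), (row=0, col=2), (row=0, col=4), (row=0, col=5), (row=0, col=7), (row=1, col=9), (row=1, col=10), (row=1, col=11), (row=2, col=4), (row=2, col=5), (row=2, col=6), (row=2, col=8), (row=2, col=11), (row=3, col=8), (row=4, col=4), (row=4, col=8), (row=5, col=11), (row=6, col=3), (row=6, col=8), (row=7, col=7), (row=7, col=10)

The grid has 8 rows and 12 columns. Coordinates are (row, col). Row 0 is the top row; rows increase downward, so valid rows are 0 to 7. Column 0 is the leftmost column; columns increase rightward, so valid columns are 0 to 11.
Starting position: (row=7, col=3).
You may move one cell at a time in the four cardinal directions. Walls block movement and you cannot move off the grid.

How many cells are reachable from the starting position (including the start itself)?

Answer: Reachable cells: 75

Derivation:
BFS flood-fill from (row=7, col=3):
  Distance 0: (row=7, col=3)
  Distance 1: (row=7, col=2), (row=7, col=4)
  Distance 2: (row=6, col=2), (row=6, col=4), (row=7, col=1), (row=7, col=5)
  Distance 3: (row=5, col=2), (row=5, col=4), (row=6, col=1), (row=6, col=5), (row=7, col=0), (row=7, col=6)
  Distance 4: (row=4, col=2), (row=5, col=1), (row=5, col=3), (row=5, col=5), (row=6, col=0), (row=6, col=6)
  Distance 5: (row=3, col=2), (row=4, col=1), (row=4, col=3), (row=4, col=5), (row=5, col=0), (row=5, col=6), (row=6, col=7)
  Distance 6: (row=2, col=2), (row=3, col=1), (row=3, col=3), (row=3, col=5), (row=4, col=0), (row=4, col=6), (row=5, col=7)
  Distance 7: (row=1, col=2), (row=2, col=1), (row=2, col=3), (row=3, col=0), (row=3, col=4), (row=3, col=6), (row=4, col=7), (row=5, col=8)
  Distance 8: (row=1, col=1), (row=1, col=3), (row=2, col=0), (row=3, col=7), (row=5, col=9)
  Distance 9: (row=0, col=3), (row=1, col=0), (row=1, col=4), (row=2, col=7), (row=4, col=9), (row=5, col=10), (row=6, col=9)
  Distance 10: (row=0, col=0), (row=1, col=5), (row=1, col=7), (row=3, col=9), (row=4, col=10), (row=6, col=10), (row=7, col=9)
  Distance 11: (row=1, col=6), (row=1, col=8), (row=2, col=9), (row=3, col=10), (row=4, col=11), (row=6, col=11), (row=7, col=8)
  Distance 12: (row=0, col=6), (row=0, col=8), (row=2, col=10), (row=3, col=11), (row=7, col=11)
  Distance 13: (row=0, col=9)
  Distance 14: (row=0, col=10)
  Distance 15: (row=0, col=11)
Total reachable: 75 (grid has 75 open cells total)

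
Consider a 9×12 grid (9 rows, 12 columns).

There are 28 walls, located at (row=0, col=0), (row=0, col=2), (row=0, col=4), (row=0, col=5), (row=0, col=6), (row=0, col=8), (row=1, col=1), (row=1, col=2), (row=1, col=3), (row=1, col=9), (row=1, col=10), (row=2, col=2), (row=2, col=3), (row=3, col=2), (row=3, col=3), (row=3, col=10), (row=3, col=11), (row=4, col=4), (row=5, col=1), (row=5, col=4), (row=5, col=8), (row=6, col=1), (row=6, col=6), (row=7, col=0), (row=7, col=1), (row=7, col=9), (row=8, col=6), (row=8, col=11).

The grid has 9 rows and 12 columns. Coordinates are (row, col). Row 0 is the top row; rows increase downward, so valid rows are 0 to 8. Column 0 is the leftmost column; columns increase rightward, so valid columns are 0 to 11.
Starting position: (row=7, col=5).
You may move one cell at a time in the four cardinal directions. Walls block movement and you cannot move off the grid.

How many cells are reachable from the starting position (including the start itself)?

BFS flood-fill from (row=7, col=5):
  Distance 0: (row=7, col=5)
  Distance 1: (row=6, col=5), (row=7, col=4), (row=7, col=6), (row=8, col=5)
  Distance 2: (row=5, col=5), (row=6, col=4), (row=7, col=3), (row=7, col=7), (row=8, col=4)
  Distance 3: (row=4, col=5), (row=5, col=6), (row=6, col=3), (row=6, col=7), (row=7, col=2), (row=7, col=8), (row=8, col=3), (row=8, col=7)
  Distance 4: (row=3, col=5), (row=4, col=6), (row=5, col=3), (row=5, col=7), (row=6, col=2), (row=6, col=8), (row=8, col=2), (row=8, col=8)
  Distance 5: (row=2, col=5), (row=3, col=4), (row=3, col=6), (row=4, col=3), (row=4, col=7), (row=5, col=2), (row=6, col=9), (row=8, col=1), (row=8, col=9)
  Distance 6: (row=1, col=5), (row=2, col=4), (row=2, col=6), (row=3, col=7), (row=4, col=2), (row=4, col=8), (row=5, col=9), (row=6, col=10), (row=8, col=0), (row=8, col=10)
  Distance 7: (row=1, col=4), (row=1, col=6), (row=2, col=7), (row=3, col=8), (row=4, col=1), (row=4, col=9), (row=5, col=10), (row=6, col=11), (row=7, col=10)
  Distance 8: (row=1, col=7), (row=2, col=8), (row=3, col=1), (row=3, col=9), (row=4, col=0), (row=4, col=10), (row=5, col=11), (row=7, col=11)
  Distance 9: (row=0, col=7), (row=1, col=8), (row=2, col=1), (row=2, col=9), (row=3, col=0), (row=4, col=11), (row=5, col=0)
  Distance 10: (row=2, col=0), (row=2, col=10), (row=6, col=0)
  Distance 11: (row=1, col=0), (row=2, col=11)
  Distance 12: (row=1, col=11)
  Distance 13: (row=0, col=11)
  Distance 14: (row=0, col=10)
  Distance 15: (row=0, col=9)
Total reachable: 78 (grid has 80 open cells total)

Answer: Reachable cells: 78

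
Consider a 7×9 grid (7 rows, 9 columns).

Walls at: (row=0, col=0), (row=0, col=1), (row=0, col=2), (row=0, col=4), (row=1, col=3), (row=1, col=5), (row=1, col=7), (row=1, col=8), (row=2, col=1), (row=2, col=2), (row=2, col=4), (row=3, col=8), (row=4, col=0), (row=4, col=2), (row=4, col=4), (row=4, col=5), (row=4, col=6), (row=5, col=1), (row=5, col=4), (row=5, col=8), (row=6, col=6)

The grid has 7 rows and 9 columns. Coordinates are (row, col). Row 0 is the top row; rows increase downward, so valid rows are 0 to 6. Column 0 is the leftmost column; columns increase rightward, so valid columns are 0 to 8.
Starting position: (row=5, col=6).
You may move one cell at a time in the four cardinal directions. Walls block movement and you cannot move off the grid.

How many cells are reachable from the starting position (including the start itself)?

Answer: Reachable cells: 40

Derivation:
BFS flood-fill from (row=5, col=6):
  Distance 0: (row=5, col=6)
  Distance 1: (row=5, col=5), (row=5, col=7)
  Distance 2: (row=4, col=7), (row=6, col=5), (row=6, col=7)
  Distance 3: (row=3, col=7), (row=4, col=8), (row=6, col=4), (row=6, col=8)
  Distance 4: (row=2, col=7), (row=3, col=6), (row=6, col=3)
  Distance 5: (row=2, col=6), (row=2, col=8), (row=3, col=5), (row=5, col=3), (row=6, col=2)
  Distance 6: (row=1, col=6), (row=2, col=5), (row=3, col=4), (row=4, col=3), (row=5, col=2), (row=6, col=1)
  Distance 7: (row=0, col=6), (row=3, col=3), (row=6, col=0)
  Distance 8: (row=0, col=5), (row=0, col=7), (row=2, col=3), (row=3, col=2), (row=5, col=0)
  Distance 9: (row=0, col=8), (row=3, col=1)
  Distance 10: (row=3, col=0), (row=4, col=1)
  Distance 11: (row=2, col=0)
  Distance 12: (row=1, col=0)
  Distance 13: (row=1, col=1)
  Distance 14: (row=1, col=2)
Total reachable: 40 (grid has 42 open cells total)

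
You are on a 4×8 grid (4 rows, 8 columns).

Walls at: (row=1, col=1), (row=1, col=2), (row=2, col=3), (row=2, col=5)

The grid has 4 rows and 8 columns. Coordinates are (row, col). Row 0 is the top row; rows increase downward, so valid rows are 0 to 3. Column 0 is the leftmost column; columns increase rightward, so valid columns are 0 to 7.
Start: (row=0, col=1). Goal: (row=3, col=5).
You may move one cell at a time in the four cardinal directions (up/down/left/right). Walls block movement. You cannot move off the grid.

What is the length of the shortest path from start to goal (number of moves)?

BFS from (row=0, col=1) until reaching (row=3, col=5):
  Distance 0: (row=0, col=1)
  Distance 1: (row=0, col=0), (row=0, col=2)
  Distance 2: (row=0, col=3), (row=1, col=0)
  Distance 3: (row=0, col=4), (row=1, col=3), (row=2, col=0)
  Distance 4: (row=0, col=5), (row=1, col=4), (row=2, col=1), (row=3, col=0)
  Distance 5: (row=0, col=6), (row=1, col=5), (row=2, col=2), (row=2, col=4), (row=3, col=1)
  Distance 6: (row=0, col=7), (row=1, col=6), (row=3, col=2), (row=3, col=4)
  Distance 7: (row=1, col=7), (row=2, col=6), (row=3, col=3), (row=3, col=5)  <- goal reached here
One shortest path (7 moves): (row=0, col=1) -> (row=0, col=2) -> (row=0, col=3) -> (row=0, col=4) -> (row=1, col=4) -> (row=2, col=4) -> (row=3, col=4) -> (row=3, col=5)

Answer: Shortest path length: 7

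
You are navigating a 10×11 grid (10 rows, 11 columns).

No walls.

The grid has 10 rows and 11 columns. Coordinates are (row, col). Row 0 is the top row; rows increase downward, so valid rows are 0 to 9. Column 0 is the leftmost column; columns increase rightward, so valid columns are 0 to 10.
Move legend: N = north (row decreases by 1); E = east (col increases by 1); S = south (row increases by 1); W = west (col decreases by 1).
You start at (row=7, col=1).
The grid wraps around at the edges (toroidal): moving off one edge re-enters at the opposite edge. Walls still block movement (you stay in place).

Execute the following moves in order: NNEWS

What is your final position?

Answer: Final position: (row=6, col=1)

Derivation:
Start: (row=7, col=1)
  N (north): (row=7, col=1) -> (row=6, col=1)
  N (north): (row=6, col=1) -> (row=5, col=1)
  E (east): (row=5, col=1) -> (row=5, col=2)
  W (west): (row=5, col=2) -> (row=5, col=1)
  S (south): (row=5, col=1) -> (row=6, col=1)
Final: (row=6, col=1)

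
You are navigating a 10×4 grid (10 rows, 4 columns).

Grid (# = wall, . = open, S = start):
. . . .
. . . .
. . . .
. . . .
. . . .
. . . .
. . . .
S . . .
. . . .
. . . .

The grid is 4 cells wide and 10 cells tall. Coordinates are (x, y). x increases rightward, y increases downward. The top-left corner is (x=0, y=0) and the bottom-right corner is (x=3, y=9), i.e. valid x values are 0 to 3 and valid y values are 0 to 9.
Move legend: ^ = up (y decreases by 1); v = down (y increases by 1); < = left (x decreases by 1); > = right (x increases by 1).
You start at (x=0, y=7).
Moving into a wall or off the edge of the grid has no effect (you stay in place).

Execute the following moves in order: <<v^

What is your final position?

Start: (x=0, y=7)
  < (left): blocked, stay at (x=0, y=7)
  < (left): blocked, stay at (x=0, y=7)
  v (down): (x=0, y=7) -> (x=0, y=8)
  ^ (up): (x=0, y=8) -> (x=0, y=7)
Final: (x=0, y=7)

Answer: Final position: (x=0, y=7)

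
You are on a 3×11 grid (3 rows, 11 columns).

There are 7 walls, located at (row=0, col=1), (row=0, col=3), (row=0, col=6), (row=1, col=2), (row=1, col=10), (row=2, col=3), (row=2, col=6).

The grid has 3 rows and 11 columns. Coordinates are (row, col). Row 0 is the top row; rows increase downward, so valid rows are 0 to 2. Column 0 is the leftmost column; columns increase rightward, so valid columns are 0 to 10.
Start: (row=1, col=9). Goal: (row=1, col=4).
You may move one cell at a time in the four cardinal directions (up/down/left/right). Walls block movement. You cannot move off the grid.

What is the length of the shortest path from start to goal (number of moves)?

Answer: Shortest path length: 5

Derivation:
BFS from (row=1, col=9) until reaching (row=1, col=4):
  Distance 0: (row=1, col=9)
  Distance 1: (row=0, col=9), (row=1, col=8), (row=2, col=9)
  Distance 2: (row=0, col=8), (row=0, col=10), (row=1, col=7), (row=2, col=8), (row=2, col=10)
  Distance 3: (row=0, col=7), (row=1, col=6), (row=2, col=7)
  Distance 4: (row=1, col=5)
  Distance 5: (row=0, col=5), (row=1, col=4), (row=2, col=5)  <- goal reached here
One shortest path (5 moves): (row=1, col=9) -> (row=1, col=8) -> (row=1, col=7) -> (row=1, col=6) -> (row=1, col=5) -> (row=1, col=4)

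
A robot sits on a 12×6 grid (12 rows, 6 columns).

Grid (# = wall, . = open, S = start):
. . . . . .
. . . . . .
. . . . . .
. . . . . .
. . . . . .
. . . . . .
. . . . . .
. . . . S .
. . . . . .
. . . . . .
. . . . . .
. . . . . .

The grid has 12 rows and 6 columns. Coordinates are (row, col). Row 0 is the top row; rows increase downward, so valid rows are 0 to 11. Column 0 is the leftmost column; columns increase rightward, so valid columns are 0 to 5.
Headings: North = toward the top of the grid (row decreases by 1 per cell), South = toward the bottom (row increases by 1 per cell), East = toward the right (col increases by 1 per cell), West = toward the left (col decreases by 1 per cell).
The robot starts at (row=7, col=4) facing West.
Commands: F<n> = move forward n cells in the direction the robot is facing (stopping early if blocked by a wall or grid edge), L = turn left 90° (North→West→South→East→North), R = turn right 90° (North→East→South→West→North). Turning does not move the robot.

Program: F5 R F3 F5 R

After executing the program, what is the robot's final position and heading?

Answer: Final position: (row=0, col=0), facing East

Derivation:
Start: (row=7, col=4), facing West
  F5: move forward 4/5 (blocked), now at (row=7, col=0)
  R: turn right, now facing North
  F3: move forward 3, now at (row=4, col=0)
  F5: move forward 4/5 (blocked), now at (row=0, col=0)
  R: turn right, now facing East
Final: (row=0, col=0), facing East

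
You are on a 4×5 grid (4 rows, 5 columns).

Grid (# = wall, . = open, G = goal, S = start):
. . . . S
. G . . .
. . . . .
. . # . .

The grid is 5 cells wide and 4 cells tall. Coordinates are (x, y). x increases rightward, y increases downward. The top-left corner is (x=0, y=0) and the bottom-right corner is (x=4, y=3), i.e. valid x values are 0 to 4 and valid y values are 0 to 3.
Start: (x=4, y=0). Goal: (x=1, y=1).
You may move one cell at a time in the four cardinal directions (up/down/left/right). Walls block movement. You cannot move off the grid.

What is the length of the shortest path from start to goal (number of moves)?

Answer: Shortest path length: 4

Derivation:
BFS from (x=4, y=0) until reaching (x=1, y=1):
  Distance 0: (x=4, y=0)
  Distance 1: (x=3, y=0), (x=4, y=1)
  Distance 2: (x=2, y=0), (x=3, y=1), (x=4, y=2)
  Distance 3: (x=1, y=0), (x=2, y=1), (x=3, y=2), (x=4, y=3)
  Distance 4: (x=0, y=0), (x=1, y=1), (x=2, y=2), (x=3, y=3)  <- goal reached here
One shortest path (4 moves): (x=4, y=0) -> (x=3, y=0) -> (x=2, y=0) -> (x=1, y=0) -> (x=1, y=1)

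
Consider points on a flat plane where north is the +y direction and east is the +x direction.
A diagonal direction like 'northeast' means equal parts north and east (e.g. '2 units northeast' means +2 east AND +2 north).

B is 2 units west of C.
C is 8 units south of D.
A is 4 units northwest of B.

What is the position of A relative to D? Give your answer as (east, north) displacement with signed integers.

Place D at the origin (east=0, north=0).
  C is 8 units south of D: delta (east=+0, north=-8); C at (east=0, north=-8).
  B is 2 units west of C: delta (east=-2, north=+0); B at (east=-2, north=-8).
  A is 4 units northwest of B: delta (east=-4, north=+4); A at (east=-6, north=-4).
Therefore A relative to D: (east=-6, north=-4).

Answer: A is at (east=-6, north=-4) relative to D.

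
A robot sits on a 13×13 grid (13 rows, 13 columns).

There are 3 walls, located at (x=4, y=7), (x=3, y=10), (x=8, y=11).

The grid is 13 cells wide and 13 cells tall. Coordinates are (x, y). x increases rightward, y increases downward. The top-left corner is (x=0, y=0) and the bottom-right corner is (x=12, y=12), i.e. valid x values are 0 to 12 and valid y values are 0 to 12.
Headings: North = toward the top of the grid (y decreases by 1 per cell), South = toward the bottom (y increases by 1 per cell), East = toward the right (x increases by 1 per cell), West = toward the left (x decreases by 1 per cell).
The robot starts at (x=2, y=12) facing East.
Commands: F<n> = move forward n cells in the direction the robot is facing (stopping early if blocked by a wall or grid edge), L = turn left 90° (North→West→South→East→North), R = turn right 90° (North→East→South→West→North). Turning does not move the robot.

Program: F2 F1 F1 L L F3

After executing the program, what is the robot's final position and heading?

Answer: Final position: (x=3, y=12), facing West

Derivation:
Start: (x=2, y=12), facing East
  F2: move forward 2, now at (x=4, y=12)
  F1: move forward 1, now at (x=5, y=12)
  F1: move forward 1, now at (x=6, y=12)
  L: turn left, now facing North
  L: turn left, now facing West
  F3: move forward 3, now at (x=3, y=12)
Final: (x=3, y=12), facing West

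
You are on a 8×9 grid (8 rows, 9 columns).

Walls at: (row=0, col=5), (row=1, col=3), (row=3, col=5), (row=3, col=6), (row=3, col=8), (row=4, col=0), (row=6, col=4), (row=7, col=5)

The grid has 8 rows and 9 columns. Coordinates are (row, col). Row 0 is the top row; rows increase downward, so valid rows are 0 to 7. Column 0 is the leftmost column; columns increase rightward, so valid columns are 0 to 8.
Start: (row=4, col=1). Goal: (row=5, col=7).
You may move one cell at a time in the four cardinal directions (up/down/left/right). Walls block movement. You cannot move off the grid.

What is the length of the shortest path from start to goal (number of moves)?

BFS from (row=4, col=1) until reaching (row=5, col=7):
  Distance 0: (row=4, col=1)
  Distance 1: (row=3, col=1), (row=4, col=2), (row=5, col=1)
  Distance 2: (row=2, col=1), (row=3, col=0), (row=3, col=2), (row=4, col=3), (row=5, col=0), (row=5, col=2), (row=6, col=1)
  Distance 3: (row=1, col=1), (row=2, col=0), (row=2, col=2), (row=3, col=3), (row=4, col=4), (row=5, col=3), (row=6, col=0), (row=6, col=2), (row=7, col=1)
  Distance 4: (row=0, col=1), (row=1, col=0), (row=1, col=2), (row=2, col=3), (row=3, col=4), (row=4, col=5), (row=5, col=4), (row=6, col=3), (row=7, col=0), (row=7, col=2)
  Distance 5: (row=0, col=0), (row=0, col=2), (row=2, col=4), (row=4, col=6), (row=5, col=5), (row=7, col=3)
  Distance 6: (row=0, col=3), (row=1, col=4), (row=2, col=5), (row=4, col=7), (row=5, col=6), (row=6, col=5), (row=7, col=4)
  Distance 7: (row=0, col=4), (row=1, col=5), (row=2, col=6), (row=3, col=7), (row=4, col=8), (row=5, col=7), (row=6, col=6)  <- goal reached here
One shortest path (7 moves): (row=4, col=1) -> (row=4, col=2) -> (row=4, col=3) -> (row=4, col=4) -> (row=4, col=5) -> (row=4, col=6) -> (row=4, col=7) -> (row=5, col=7)

Answer: Shortest path length: 7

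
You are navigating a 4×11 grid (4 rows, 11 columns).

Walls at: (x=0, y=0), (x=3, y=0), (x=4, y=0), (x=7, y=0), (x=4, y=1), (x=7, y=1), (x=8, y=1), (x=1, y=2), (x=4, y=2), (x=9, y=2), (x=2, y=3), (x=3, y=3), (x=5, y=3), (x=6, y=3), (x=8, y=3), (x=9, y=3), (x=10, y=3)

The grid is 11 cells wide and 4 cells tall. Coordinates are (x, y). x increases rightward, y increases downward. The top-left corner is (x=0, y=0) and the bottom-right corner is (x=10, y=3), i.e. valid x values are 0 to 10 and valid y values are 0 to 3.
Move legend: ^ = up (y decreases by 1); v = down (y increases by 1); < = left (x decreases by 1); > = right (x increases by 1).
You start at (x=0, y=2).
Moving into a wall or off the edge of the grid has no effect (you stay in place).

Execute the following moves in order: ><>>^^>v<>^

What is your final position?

Start: (x=0, y=2)
  > (right): blocked, stay at (x=0, y=2)
  < (left): blocked, stay at (x=0, y=2)
  > (right): blocked, stay at (x=0, y=2)
  > (right): blocked, stay at (x=0, y=2)
  ^ (up): (x=0, y=2) -> (x=0, y=1)
  ^ (up): blocked, stay at (x=0, y=1)
  > (right): (x=0, y=1) -> (x=1, y=1)
  v (down): blocked, stay at (x=1, y=1)
  < (left): (x=1, y=1) -> (x=0, y=1)
  > (right): (x=0, y=1) -> (x=1, y=1)
  ^ (up): (x=1, y=1) -> (x=1, y=0)
Final: (x=1, y=0)

Answer: Final position: (x=1, y=0)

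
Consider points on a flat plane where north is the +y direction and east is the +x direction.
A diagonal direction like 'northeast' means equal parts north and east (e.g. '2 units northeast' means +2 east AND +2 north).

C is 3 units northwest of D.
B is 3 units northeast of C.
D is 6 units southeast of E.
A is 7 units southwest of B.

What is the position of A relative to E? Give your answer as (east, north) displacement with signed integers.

Answer: A is at (east=-1, north=-7) relative to E.

Derivation:
Place E at the origin (east=0, north=0).
  D is 6 units southeast of E: delta (east=+6, north=-6); D at (east=6, north=-6).
  C is 3 units northwest of D: delta (east=-3, north=+3); C at (east=3, north=-3).
  B is 3 units northeast of C: delta (east=+3, north=+3); B at (east=6, north=0).
  A is 7 units southwest of B: delta (east=-7, north=-7); A at (east=-1, north=-7).
Therefore A relative to E: (east=-1, north=-7).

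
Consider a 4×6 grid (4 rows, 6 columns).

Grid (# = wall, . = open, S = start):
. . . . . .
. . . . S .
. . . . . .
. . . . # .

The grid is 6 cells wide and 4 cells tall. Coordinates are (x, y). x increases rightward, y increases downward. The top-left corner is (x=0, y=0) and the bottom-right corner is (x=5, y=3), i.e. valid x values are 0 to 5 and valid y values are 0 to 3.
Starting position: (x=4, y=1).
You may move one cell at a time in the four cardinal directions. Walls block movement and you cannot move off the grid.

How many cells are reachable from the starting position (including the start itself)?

BFS flood-fill from (x=4, y=1):
  Distance 0: (x=4, y=1)
  Distance 1: (x=4, y=0), (x=3, y=1), (x=5, y=1), (x=4, y=2)
  Distance 2: (x=3, y=0), (x=5, y=0), (x=2, y=1), (x=3, y=2), (x=5, y=2)
  Distance 3: (x=2, y=0), (x=1, y=1), (x=2, y=2), (x=3, y=3), (x=5, y=3)
  Distance 4: (x=1, y=0), (x=0, y=1), (x=1, y=2), (x=2, y=3)
  Distance 5: (x=0, y=0), (x=0, y=2), (x=1, y=3)
  Distance 6: (x=0, y=3)
Total reachable: 23 (grid has 23 open cells total)

Answer: Reachable cells: 23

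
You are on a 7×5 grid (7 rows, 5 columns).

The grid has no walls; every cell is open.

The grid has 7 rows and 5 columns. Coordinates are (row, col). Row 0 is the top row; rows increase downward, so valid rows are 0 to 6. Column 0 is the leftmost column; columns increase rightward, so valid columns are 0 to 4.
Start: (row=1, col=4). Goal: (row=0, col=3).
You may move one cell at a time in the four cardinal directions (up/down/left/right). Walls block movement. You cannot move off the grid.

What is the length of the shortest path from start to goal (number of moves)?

BFS from (row=1, col=4) until reaching (row=0, col=3):
  Distance 0: (row=1, col=4)
  Distance 1: (row=0, col=4), (row=1, col=3), (row=2, col=4)
  Distance 2: (row=0, col=3), (row=1, col=2), (row=2, col=3), (row=3, col=4)  <- goal reached here
One shortest path (2 moves): (row=1, col=4) -> (row=1, col=3) -> (row=0, col=3)

Answer: Shortest path length: 2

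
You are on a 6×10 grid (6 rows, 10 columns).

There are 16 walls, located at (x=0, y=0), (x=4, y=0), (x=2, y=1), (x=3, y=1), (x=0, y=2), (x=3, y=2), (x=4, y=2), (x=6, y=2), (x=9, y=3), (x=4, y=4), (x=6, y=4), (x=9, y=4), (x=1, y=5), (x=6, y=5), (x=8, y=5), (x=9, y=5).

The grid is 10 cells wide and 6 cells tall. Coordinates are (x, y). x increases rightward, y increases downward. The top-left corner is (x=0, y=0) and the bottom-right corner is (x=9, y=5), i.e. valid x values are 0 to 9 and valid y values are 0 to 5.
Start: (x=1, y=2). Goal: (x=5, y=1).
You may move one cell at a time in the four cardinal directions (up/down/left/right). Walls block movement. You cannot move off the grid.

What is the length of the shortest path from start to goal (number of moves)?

Answer: Shortest path length: 7

Derivation:
BFS from (x=1, y=2) until reaching (x=5, y=1):
  Distance 0: (x=1, y=2)
  Distance 1: (x=1, y=1), (x=2, y=2), (x=1, y=3)
  Distance 2: (x=1, y=0), (x=0, y=1), (x=0, y=3), (x=2, y=3), (x=1, y=4)
  Distance 3: (x=2, y=0), (x=3, y=3), (x=0, y=4), (x=2, y=4)
  Distance 4: (x=3, y=0), (x=4, y=3), (x=3, y=4), (x=0, y=5), (x=2, y=5)
  Distance 5: (x=5, y=3), (x=3, y=5)
  Distance 6: (x=5, y=2), (x=6, y=3), (x=5, y=4), (x=4, y=5)
  Distance 7: (x=5, y=1), (x=7, y=3), (x=5, y=5)  <- goal reached here
One shortest path (7 moves): (x=1, y=2) -> (x=2, y=2) -> (x=2, y=3) -> (x=3, y=3) -> (x=4, y=3) -> (x=5, y=3) -> (x=5, y=2) -> (x=5, y=1)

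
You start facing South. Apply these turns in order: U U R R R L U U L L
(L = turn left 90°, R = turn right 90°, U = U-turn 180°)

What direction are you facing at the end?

Answer: Final heading: South

Derivation:
Start: South
  U (U-turn (180°)) -> North
  U (U-turn (180°)) -> South
  R (right (90° clockwise)) -> West
  R (right (90° clockwise)) -> North
  R (right (90° clockwise)) -> East
  L (left (90° counter-clockwise)) -> North
  U (U-turn (180°)) -> South
  U (U-turn (180°)) -> North
  L (left (90° counter-clockwise)) -> West
  L (left (90° counter-clockwise)) -> South
Final: South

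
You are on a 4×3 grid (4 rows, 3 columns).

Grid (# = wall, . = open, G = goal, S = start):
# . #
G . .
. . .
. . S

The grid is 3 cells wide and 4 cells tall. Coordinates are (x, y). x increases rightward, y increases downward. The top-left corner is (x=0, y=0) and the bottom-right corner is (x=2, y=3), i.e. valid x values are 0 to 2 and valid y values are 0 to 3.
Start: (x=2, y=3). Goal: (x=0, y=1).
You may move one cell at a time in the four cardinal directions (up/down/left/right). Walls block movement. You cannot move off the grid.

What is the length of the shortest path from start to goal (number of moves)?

BFS from (x=2, y=3) until reaching (x=0, y=1):
  Distance 0: (x=2, y=3)
  Distance 1: (x=2, y=2), (x=1, y=3)
  Distance 2: (x=2, y=1), (x=1, y=2), (x=0, y=3)
  Distance 3: (x=1, y=1), (x=0, y=2)
  Distance 4: (x=1, y=0), (x=0, y=1)  <- goal reached here
One shortest path (4 moves): (x=2, y=3) -> (x=1, y=3) -> (x=0, y=3) -> (x=0, y=2) -> (x=0, y=1)

Answer: Shortest path length: 4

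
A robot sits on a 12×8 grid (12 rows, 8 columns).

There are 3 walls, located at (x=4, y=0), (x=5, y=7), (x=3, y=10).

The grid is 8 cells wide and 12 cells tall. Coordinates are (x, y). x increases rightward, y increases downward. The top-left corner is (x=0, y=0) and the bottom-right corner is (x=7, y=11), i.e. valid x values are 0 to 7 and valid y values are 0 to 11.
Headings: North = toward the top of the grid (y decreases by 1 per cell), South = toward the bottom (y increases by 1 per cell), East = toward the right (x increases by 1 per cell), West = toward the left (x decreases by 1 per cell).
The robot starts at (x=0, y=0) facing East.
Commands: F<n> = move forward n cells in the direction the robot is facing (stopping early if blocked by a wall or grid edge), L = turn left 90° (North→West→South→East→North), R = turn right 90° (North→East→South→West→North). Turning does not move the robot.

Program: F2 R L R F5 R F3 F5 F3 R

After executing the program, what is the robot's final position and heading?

Answer: Final position: (x=0, y=5), facing North

Derivation:
Start: (x=0, y=0), facing East
  F2: move forward 2, now at (x=2, y=0)
  R: turn right, now facing South
  L: turn left, now facing East
  R: turn right, now facing South
  F5: move forward 5, now at (x=2, y=5)
  R: turn right, now facing West
  F3: move forward 2/3 (blocked), now at (x=0, y=5)
  F5: move forward 0/5 (blocked), now at (x=0, y=5)
  F3: move forward 0/3 (blocked), now at (x=0, y=5)
  R: turn right, now facing North
Final: (x=0, y=5), facing North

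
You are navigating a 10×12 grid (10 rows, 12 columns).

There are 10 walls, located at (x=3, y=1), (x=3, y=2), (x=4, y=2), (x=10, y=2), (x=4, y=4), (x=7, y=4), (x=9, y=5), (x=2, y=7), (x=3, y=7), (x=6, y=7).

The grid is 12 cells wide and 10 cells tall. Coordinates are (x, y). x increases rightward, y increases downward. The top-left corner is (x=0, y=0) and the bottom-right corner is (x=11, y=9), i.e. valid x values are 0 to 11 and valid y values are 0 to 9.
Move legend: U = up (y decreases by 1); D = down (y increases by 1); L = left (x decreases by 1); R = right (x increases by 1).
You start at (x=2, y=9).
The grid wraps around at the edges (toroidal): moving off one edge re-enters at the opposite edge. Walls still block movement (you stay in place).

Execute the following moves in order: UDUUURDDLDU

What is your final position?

Start: (x=2, y=9)
  U (up): (x=2, y=9) -> (x=2, y=8)
  D (down): (x=2, y=8) -> (x=2, y=9)
  U (up): (x=2, y=9) -> (x=2, y=8)
  U (up): blocked, stay at (x=2, y=8)
  U (up): blocked, stay at (x=2, y=8)
  R (right): (x=2, y=8) -> (x=3, y=8)
  D (down): (x=3, y=8) -> (x=3, y=9)
  D (down): (x=3, y=9) -> (x=3, y=0)
  L (left): (x=3, y=0) -> (x=2, y=0)
  D (down): (x=2, y=0) -> (x=2, y=1)
  U (up): (x=2, y=1) -> (x=2, y=0)
Final: (x=2, y=0)

Answer: Final position: (x=2, y=0)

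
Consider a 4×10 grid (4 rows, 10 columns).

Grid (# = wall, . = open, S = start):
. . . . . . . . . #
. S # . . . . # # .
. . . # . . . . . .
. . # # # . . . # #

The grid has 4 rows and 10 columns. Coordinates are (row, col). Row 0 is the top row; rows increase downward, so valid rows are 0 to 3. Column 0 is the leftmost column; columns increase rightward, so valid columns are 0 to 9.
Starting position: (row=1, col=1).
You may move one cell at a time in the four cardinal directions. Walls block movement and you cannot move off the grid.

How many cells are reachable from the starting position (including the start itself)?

BFS flood-fill from (row=1, col=1):
  Distance 0: (row=1, col=1)
  Distance 1: (row=0, col=1), (row=1, col=0), (row=2, col=1)
  Distance 2: (row=0, col=0), (row=0, col=2), (row=2, col=0), (row=2, col=2), (row=3, col=1)
  Distance 3: (row=0, col=3), (row=3, col=0)
  Distance 4: (row=0, col=4), (row=1, col=3)
  Distance 5: (row=0, col=5), (row=1, col=4)
  Distance 6: (row=0, col=6), (row=1, col=5), (row=2, col=4)
  Distance 7: (row=0, col=7), (row=1, col=6), (row=2, col=5)
  Distance 8: (row=0, col=8), (row=2, col=6), (row=3, col=5)
  Distance 9: (row=2, col=7), (row=3, col=6)
  Distance 10: (row=2, col=8), (row=3, col=7)
  Distance 11: (row=2, col=9)
  Distance 12: (row=1, col=9)
Total reachable: 30 (grid has 30 open cells total)

Answer: Reachable cells: 30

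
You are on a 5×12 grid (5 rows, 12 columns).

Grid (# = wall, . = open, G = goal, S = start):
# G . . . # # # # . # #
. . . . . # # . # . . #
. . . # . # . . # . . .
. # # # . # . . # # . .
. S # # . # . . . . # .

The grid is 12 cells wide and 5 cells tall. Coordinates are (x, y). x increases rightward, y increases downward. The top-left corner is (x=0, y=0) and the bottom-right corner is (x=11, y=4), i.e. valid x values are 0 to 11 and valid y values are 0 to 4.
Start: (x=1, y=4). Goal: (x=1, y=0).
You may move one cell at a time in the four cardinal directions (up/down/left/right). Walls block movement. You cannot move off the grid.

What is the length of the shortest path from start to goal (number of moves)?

BFS from (x=1, y=4) until reaching (x=1, y=0):
  Distance 0: (x=1, y=4)
  Distance 1: (x=0, y=4)
  Distance 2: (x=0, y=3)
  Distance 3: (x=0, y=2)
  Distance 4: (x=0, y=1), (x=1, y=2)
  Distance 5: (x=1, y=1), (x=2, y=2)
  Distance 6: (x=1, y=0), (x=2, y=1)  <- goal reached here
One shortest path (6 moves): (x=1, y=4) -> (x=0, y=4) -> (x=0, y=3) -> (x=0, y=2) -> (x=1, y=2) -> (x=1, y=1) -> (x=1, y=0)

Answer: Shortest path length: 6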